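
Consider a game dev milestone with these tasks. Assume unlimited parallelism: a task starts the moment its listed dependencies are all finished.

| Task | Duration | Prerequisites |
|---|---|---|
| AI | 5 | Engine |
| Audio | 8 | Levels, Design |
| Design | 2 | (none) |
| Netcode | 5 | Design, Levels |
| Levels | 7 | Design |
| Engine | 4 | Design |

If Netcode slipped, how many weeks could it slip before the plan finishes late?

3

The longest chain is Design→Levels→Audio = 2+7+8 = 17; overall finish 17 weeks.
The longest chain containing Netcode totals 14 weeks.
Slack of Netcode = 12 − 9 = 3 weeks.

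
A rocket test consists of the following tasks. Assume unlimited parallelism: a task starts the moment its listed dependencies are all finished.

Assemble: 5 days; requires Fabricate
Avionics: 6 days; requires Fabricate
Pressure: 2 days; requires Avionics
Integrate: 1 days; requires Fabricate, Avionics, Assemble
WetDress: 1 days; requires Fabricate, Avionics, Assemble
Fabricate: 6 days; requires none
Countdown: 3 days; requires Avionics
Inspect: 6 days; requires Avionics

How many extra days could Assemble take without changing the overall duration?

Fabricate→Avionics→Inspect = 6+6+6 = 18 sets the makespan at 18 days.
Longest path through Assemble: 12 days (earliest finish 11, latest finish 17).
So Assemble can slip 17 − 11 = 6 days.

6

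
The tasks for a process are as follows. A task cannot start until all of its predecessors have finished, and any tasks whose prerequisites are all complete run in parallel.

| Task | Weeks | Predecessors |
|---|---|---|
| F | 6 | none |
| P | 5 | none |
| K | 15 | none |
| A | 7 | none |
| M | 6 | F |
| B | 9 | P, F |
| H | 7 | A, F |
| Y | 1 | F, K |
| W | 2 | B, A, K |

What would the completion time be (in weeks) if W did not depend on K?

17

Before: longest chain F→B→W = 6+9+2 = 17, finish 17.
Dropping K→W doesn't change W's earliest start (15); another predecessor still binds.
New critical path: F→B→W = 6+9+2 = 17 ⇒ 17 weeks.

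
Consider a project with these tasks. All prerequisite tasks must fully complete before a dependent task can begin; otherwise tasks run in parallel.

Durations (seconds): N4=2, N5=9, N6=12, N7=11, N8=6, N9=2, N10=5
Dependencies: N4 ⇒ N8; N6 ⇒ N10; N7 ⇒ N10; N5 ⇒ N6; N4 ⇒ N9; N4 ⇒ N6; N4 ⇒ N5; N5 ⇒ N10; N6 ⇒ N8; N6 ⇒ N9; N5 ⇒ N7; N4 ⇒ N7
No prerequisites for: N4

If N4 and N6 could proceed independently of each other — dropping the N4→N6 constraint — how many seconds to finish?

With the dependency in place, N4→N5→N6→N8 = 2+9+12+6 = 29 sets the finish at 29 seconds.
Dropping N4→N6 doesn't change N6's earliest start (11); another predecessor still binds.
The longest chain is now N4→N5→N6→N8 = 2+9+12+6 = 29, so the plan takes 29 seconds.

29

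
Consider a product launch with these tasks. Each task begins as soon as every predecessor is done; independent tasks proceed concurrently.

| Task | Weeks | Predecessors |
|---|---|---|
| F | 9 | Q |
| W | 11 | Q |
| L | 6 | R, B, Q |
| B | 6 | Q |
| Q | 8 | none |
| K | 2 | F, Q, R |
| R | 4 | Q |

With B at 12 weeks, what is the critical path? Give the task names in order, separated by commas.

Critical path before the change: Q→B→L = 8+6+6 = 20 giving 20 weeks.
B lies on that path, so at 12 weeks the path becomes 26 weeks.
That remains the longest chain; total 26 weeks.

Q, B, L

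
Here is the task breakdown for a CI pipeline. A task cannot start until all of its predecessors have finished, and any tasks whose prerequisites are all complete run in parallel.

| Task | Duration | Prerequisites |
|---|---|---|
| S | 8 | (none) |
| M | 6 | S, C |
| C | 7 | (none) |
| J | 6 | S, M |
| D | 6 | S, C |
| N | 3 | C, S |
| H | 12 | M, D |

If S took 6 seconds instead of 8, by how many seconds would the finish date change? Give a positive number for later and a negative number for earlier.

-1

Actual critical path: S→D→H = 8+6+12 = 26 ⇒ 26 seconds.
Since S is critical, the -2 change carries straight to that chain (now 24 seconds).
The binding chain switches to C→D→H = 7+6+12 = 25; finish 25 seconds.
Change in finish: 25 − 26 = -1 seconds.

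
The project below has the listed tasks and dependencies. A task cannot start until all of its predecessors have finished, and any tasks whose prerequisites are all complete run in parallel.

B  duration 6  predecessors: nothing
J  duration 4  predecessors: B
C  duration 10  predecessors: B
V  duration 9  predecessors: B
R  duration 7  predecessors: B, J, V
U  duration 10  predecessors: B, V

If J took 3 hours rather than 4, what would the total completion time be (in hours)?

25

Actual critical path: B→V→U = 6+9+10 = 25 ⇒ 25 hours.
The longest path through J is only 17 hours, so J has float 8.
That remains the longest chain; total 25 hours.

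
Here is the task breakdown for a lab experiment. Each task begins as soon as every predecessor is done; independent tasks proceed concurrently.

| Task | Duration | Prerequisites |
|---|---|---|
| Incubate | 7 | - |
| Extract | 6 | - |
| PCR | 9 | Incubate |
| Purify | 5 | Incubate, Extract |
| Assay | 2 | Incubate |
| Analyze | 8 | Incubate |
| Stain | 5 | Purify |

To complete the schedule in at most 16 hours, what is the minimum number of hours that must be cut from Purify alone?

Current finish: 17 hours; target: 16.
Purify is on every critical path, so each hour cut from Purify cuts the finish by one (this holds down to a finish of 16).
Need 17 − 16 = 1 hour off Purify → Purify becomes 4 hours, finish becomes 16.

1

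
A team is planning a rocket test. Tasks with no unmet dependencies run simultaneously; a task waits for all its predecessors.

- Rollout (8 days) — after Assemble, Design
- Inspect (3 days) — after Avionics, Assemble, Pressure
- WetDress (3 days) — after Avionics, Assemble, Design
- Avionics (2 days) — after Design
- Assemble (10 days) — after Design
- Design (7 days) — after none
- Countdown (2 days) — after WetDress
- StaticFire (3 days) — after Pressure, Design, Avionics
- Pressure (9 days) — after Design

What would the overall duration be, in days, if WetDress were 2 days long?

25

As given, the longest chain is Design→Assemble→Rollout = 7+10+8 = 25, so the finish is 25 days.
WetDress has 3 days of float (longest path through it is 22).
That remains the longest chain; total 25 days.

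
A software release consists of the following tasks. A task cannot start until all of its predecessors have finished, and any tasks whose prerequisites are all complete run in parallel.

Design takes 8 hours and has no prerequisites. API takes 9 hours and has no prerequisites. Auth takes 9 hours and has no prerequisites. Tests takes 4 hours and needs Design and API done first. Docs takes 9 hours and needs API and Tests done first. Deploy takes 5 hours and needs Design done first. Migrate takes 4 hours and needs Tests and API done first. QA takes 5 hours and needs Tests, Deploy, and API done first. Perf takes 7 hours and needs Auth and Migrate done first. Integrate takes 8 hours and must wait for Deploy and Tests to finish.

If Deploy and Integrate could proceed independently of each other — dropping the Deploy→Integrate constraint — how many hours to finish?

24

Original critical path: API→Tests→Migrate→Perf = 9+4+4+7 = 24 ⇒ 24 hours.
Dropping Deploy→Integrate doesn't change Integrate's earliest start (13); another predecessor still binds.
New critical path: API→Tests→Migrate→Perf = 9+4+4+7 = 24 ⇒ 24 hours.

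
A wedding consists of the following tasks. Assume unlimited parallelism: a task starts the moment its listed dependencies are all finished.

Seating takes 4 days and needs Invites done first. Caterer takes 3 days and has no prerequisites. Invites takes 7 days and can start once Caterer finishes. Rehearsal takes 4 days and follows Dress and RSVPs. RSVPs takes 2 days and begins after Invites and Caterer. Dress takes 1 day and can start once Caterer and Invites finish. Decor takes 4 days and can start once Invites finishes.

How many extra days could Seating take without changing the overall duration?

2

The longest chain is Caterer→Invites→RSVPs→Rehearsal = 3+7+2+4 = 16; overall finish 16 days.
Seating finishes as early as 14 and must finish by 16.
So Seating can slip 16 − 14 = 2 days.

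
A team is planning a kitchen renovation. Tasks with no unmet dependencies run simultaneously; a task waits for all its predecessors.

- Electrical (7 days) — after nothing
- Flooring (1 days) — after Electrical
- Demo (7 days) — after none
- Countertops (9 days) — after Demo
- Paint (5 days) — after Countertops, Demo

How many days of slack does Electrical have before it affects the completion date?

13

Demo→Countertops→Paint = 7+9+5 = 21 sets the makespan at 21 days.
The longest chain containing Electrical totals 8 days.
So Electrical can slip 20 − 7 = 13 days.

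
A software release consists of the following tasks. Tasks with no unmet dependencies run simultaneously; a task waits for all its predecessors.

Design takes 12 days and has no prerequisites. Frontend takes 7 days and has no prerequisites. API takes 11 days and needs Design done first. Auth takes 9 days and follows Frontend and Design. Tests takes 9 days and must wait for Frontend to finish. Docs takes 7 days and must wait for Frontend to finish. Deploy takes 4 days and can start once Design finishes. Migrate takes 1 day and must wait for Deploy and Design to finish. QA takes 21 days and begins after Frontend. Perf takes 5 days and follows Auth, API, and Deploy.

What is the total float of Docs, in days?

14

Design→API→Perf = 12+11+5 = 28 sets the makespan at 28 days.
Longest path through Docs: 14 days (earliest finish 14, latest finish 28).
So Docs can slip 28 − 14 = 14 days.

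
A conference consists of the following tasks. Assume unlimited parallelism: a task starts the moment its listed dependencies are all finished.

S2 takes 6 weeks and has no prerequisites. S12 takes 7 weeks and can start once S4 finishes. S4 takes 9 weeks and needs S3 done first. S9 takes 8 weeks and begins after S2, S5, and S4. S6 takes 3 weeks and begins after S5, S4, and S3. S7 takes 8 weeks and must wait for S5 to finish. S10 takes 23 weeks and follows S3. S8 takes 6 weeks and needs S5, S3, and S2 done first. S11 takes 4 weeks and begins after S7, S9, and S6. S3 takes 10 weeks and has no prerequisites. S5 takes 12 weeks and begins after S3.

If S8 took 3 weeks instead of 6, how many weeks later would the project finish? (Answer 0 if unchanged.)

0

As given, the longest chain is S3→S5→S7→S11 = 10+12+8+4 = 34, so the finish is 34 weeks.
S8 has 6 weeks of float (longest path through it is 28).
The critical path is still S3→S5→S7→S11; finish is now 34 weeks.
Change in finish: 34 − 34 = +0 weeks.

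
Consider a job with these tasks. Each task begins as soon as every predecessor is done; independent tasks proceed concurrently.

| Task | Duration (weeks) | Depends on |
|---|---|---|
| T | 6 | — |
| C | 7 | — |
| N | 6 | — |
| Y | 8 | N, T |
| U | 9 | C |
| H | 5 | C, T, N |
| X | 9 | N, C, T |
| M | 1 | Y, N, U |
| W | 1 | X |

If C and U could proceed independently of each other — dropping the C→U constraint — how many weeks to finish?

17

Before: longest chain C→U→M = 7+9+1 = 17, finish 17.
Without C→U, U's earliest start moves from 7 to 0.
New critical path: C→X→W = 7+9+1 = 17 ⇒ 17 weeks.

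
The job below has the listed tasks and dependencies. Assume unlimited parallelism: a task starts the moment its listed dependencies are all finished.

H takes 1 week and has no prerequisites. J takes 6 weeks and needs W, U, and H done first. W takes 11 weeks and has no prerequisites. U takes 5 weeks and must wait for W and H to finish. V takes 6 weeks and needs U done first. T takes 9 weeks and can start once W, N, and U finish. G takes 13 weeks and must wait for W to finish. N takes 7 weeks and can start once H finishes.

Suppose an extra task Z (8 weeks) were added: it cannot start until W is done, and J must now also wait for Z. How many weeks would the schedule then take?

25

Originally the schedule takes 25 weeks.
With Z inserted, J now waits for max(W, U, H, Z).
New critical path: W→Z→J = 11+8+6 = 25 ⇒ 25 weeks.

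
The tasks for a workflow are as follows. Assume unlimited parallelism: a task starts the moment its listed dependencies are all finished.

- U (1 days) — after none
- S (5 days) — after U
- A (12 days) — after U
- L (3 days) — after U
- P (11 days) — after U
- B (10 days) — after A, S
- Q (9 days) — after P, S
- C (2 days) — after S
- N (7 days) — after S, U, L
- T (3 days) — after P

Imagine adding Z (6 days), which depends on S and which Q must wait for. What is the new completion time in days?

Originally the workflow takes 23 days.
With Z inserted, Q now waits for max(P, S, Z).
New critical path: U→A→B = 1+12+10 = 23 ⇒ 23 days.

23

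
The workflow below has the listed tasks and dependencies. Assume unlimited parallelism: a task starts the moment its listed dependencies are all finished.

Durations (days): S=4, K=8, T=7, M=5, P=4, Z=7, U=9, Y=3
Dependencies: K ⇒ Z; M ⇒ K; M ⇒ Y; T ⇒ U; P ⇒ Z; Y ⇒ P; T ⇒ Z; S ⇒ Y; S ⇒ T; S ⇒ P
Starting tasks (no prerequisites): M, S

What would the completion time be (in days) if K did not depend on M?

20

Before: longest chain M→K→Z = 5+8+7 = 20, finish 20.
Without M→K, K's earliest start moves from 5 to 0.
The longest chain is now S→T→U = 4+7+9 = 20, so the plan takes 20 days.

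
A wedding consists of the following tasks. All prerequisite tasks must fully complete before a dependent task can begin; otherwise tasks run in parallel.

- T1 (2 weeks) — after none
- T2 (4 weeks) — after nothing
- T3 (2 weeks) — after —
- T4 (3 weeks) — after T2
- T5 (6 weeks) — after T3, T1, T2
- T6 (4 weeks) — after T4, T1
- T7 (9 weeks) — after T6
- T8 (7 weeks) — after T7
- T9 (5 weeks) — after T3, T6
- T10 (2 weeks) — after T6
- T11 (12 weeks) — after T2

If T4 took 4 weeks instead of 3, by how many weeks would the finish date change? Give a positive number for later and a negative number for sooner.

Actual critical path: T2→T4→T6→T7→T8 = 4+3+4+9+7 = 27 ⇒ 27 weeks.
T4 lies on that path, so at 4 weeks the path becomes 28 weeks.
The critical path is still T2→T4→T6→T7→T8; finish is now 28 weeks.
Change in finish: 28 − 27 = +1 weeks.

1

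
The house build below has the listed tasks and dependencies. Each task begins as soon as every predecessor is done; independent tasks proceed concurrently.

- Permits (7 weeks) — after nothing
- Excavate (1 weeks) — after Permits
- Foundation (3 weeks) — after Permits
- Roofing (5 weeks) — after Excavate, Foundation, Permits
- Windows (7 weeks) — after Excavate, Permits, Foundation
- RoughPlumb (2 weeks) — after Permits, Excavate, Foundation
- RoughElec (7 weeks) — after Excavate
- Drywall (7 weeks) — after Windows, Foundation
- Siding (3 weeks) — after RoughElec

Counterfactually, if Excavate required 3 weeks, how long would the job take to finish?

24

Critical path before the change: Permits→Foundation→Windows→Drywall = 7+3+7+7 = 24 giving 24 weeks.
The longest path through Excavate is only 22 weeks, so Excavate has float 2.
New critical path: Permits→Excavate→Windows→Drywall = 7+3+7+7 = 24 ⇒ 24 weeks.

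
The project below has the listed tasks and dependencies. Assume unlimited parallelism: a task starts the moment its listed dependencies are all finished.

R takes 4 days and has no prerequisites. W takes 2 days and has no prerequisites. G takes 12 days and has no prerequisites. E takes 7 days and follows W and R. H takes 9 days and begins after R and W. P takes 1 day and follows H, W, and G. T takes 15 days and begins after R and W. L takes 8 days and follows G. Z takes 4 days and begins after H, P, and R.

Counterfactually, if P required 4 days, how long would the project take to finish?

21

Critical path before the change: G→L = 12+8 = 20 giving 20 days.
P is off the critical path — its longest chain is 18 days, giving 2 of slack.
New critical path: R→H→P→Z = 4+9+4+4 = 21 ⇒ 21 days.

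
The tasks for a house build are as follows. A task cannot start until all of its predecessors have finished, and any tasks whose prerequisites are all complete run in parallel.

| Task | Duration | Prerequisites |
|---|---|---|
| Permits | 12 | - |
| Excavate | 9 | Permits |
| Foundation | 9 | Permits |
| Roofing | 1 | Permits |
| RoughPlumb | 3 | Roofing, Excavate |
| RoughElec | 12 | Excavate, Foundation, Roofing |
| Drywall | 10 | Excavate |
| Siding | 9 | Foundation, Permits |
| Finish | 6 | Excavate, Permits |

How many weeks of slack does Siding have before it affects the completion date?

3

Critical path: Permits→Excavate→RoughElec = 12+9+12 = 33, so the finish is 33 weeks.
Siding finishes as early as 30 and must finish by 33.
So Siding can slip 33 − 30 = 3 weeks.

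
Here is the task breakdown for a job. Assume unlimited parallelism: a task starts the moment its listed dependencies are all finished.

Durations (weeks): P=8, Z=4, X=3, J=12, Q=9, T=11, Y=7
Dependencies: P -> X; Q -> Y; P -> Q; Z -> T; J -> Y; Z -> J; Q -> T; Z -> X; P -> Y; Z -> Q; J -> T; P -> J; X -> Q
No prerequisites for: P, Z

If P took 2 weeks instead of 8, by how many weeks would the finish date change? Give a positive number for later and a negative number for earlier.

-4

Baseline: P→X→Q→T = 8+3+9+11 = 31 → 31 weeks.
Since P is critical, the -6 change carries straight to that chain (now 25 weeks).
The binding chain switches to Z→X→Q→T = 4+3+9+11 = 27; finish 27 weeks.
Change in finish: 27 − 31 = -4 weeks.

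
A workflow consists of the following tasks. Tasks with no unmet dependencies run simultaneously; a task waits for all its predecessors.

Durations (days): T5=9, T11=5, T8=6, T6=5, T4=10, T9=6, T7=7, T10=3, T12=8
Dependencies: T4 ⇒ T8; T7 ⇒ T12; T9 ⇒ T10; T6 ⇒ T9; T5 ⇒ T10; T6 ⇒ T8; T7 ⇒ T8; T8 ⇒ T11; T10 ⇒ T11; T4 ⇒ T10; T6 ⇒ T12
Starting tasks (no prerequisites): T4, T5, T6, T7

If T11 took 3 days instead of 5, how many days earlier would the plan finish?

Critical path before the change: T4→T8→T11 = 10+6+5 = 21 giving 21 days.
T11 lies on that path, so at 3 days the path becomes 19 days.
That remains the longest chain; total 19 days.
Change in finish: 19 − 21 = -2 days.

2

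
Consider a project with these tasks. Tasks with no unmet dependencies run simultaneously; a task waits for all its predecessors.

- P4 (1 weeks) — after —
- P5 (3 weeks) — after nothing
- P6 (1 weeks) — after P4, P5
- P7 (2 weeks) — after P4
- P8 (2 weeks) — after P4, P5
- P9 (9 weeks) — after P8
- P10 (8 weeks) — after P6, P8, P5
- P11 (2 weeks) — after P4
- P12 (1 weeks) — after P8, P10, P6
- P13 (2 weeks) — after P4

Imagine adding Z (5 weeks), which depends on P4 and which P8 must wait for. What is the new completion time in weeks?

17

Originally the project takes 14 weeks.
With Z inserted, P8 now waits for max(P4, P5, Z).
New critical path: P4→Z→P8→P9 = 1+5+2+9 = 17 ⇒ 17 weeks.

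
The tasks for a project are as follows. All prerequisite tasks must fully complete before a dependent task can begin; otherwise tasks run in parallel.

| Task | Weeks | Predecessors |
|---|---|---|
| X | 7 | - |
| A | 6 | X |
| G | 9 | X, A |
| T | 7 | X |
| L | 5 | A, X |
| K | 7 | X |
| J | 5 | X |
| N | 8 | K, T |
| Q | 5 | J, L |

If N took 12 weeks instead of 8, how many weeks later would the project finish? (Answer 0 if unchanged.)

As given, the longest chain is X→A→L→Q = 7+6+5+5 = 23, so the finish is 23 weeks.
N has 1 week of float (longest path through it is 22).
Now X→T→N = 7+7+12 = 26 is longest, so the finish becomes 26 weeks.
Change in finish: 26 − 23 = +3 weeks.

3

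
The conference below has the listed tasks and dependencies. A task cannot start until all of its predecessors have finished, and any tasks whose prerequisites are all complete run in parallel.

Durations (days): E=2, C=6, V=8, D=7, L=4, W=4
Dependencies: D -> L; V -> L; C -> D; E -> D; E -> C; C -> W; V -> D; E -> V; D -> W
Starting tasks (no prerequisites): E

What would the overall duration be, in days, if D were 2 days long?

16

Actual critical path: E→V→D→L = 2+8+7+4 = 21 ⇒ 21 days.
D is on the critical path; changing it to 2 makes that path 16 days.
The critical path is still E→V→D→L; finish is now 16 days.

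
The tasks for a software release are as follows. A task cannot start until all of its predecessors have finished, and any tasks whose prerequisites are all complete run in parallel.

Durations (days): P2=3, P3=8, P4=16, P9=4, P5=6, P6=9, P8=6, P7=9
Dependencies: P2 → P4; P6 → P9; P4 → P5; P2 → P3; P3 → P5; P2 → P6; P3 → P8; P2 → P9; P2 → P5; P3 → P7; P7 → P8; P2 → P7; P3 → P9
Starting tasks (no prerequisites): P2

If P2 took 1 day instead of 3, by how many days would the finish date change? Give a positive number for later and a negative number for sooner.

-2

Actual critical path: P2→P3→P7→P8 = 3+8+9+6 = 26 ⇒ 26 days.
P2 lies on that path, so at 1 day the path becomes 24 days.
The critical path is still P2→P3→P7→P8; finish is now 24 days.
Change in finish: 24 − 26 = -2 days.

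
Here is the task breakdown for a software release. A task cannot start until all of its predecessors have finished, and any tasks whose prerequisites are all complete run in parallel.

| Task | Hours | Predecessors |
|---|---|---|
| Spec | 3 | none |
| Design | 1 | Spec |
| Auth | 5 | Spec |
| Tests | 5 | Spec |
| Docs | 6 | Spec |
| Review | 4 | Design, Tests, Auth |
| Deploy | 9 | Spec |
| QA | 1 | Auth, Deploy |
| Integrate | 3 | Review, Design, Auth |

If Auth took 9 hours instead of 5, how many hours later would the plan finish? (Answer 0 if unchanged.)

4

Critical path before the change: Spec→Auth→Review→Integrate = 3+5+4+3 = 15 giving 15 hours.
Auth lies on that path, so at 9 hours the path becomes 19 hours.
No other chain overtakes it, so the finish is 19 hours.
Change in finish: 19 − 15 = +4 hours.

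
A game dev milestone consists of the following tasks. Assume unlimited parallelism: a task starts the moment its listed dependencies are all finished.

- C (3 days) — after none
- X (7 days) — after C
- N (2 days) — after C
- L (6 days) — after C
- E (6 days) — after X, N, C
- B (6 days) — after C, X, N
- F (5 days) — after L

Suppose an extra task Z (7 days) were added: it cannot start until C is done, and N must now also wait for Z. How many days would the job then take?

18

Originally the job takes 16 days.
With Z inserted, N now waits for max(C, Z).
New critical path: C→Z→N→E = 3+7+2+6 = 18 ⇒ 18 days.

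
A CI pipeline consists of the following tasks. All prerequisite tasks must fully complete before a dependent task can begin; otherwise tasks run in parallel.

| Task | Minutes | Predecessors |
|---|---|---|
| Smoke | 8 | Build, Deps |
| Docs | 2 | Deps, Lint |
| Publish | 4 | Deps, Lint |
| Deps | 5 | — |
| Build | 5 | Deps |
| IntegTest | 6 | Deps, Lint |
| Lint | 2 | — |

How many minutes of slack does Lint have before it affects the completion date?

Deps→Build→Smoke = 5+5+8 = 18 sets the makespan at 18 minutes.
Lint finishes as early as 2 and must finish by 12.
So Lint can slip 12 − 2 = 10 minutes.

10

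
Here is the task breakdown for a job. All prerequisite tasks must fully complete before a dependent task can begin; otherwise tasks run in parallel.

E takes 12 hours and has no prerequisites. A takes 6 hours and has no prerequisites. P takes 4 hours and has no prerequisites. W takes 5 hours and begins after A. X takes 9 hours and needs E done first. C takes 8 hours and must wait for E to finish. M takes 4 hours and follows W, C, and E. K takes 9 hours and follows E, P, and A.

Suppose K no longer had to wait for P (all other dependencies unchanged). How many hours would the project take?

24

Original critical path: E→C→M = 12+8+4 = 24 ⇒ 24 hours.
Dropping P→K doesn't change K's earliest start (12); another predecessor still binds.
New critical path: E→C→M = 12+8+4 = 24 ⇒ 24 hours.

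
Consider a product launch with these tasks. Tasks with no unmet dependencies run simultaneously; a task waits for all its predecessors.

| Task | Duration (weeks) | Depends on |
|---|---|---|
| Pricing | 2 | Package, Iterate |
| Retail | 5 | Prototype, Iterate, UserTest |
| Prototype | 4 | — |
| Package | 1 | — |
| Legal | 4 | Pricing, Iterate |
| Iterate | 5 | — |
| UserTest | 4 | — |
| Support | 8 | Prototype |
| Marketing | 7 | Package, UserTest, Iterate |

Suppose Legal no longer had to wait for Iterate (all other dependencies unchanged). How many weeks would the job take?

Original critical path: Prototype→Support = 4+8 = 12 ⇒ 12 weeks.
Dropping Iterate→Legal doesn't change Legal's earliest start (7); another predecessor still binds.
After: Prototype→Support = 4+8 = 12 → 12 weeks.

12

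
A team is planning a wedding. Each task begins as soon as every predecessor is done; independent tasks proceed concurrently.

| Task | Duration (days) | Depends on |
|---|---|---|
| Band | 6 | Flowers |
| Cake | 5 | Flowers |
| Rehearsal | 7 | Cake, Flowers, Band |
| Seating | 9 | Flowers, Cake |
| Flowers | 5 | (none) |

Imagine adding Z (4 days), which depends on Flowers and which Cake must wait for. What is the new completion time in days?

23

Originally the plan takes 19 days.
With Z inserted, Cake now waits for max(Flowers, Z).
New critical path: Flowers→Z→Cake→Seating = 5+4+5+9 = 23 ⇒ 23 days.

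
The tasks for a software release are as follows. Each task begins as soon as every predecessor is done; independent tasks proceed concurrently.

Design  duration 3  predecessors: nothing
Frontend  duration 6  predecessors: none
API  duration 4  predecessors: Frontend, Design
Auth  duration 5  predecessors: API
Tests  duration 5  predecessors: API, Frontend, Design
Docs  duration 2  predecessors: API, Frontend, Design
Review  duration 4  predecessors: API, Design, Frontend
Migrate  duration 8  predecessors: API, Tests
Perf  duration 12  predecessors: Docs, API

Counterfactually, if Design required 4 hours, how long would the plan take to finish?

Actual critical path: Frontend→API→Docs→Perf = 6+4+2+12 = 24 ⇒ 24 hours.
The longest path through Design is only 21 hours, so Design has float 3.
No other chain overtakes it, so the finish is 24 hours.

24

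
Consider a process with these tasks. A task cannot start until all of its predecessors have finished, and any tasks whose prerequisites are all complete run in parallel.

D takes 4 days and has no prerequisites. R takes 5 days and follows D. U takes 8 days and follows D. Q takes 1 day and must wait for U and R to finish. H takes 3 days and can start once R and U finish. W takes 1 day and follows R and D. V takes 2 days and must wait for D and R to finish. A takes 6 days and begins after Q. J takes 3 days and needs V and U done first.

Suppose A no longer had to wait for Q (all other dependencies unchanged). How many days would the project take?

15

With the dependency in place, D→U→Q→A = 4+8+1+6 = 19 sets the finish at 19 days.
Without Q→A, A's earliest start moves from 13 to 0.
After: D→U→H = 4+8+3 = 15 → 15 days.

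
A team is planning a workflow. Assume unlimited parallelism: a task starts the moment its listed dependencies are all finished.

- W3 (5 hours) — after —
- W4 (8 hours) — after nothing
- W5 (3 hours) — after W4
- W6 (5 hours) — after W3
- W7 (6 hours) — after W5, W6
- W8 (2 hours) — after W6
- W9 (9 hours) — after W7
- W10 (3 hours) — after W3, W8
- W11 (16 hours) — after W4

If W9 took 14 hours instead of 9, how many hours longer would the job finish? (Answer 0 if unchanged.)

5

Actual critical path: W4→W5→W7→W9 = 8+3+6+9 = 26 ⇒ 26 hours.
W9 is on the critical path; changing it to 14 makes that path 31 hours.
That remains the longest chain; total 31 hours.
Change in finish: 31 − 26 = +5 hours.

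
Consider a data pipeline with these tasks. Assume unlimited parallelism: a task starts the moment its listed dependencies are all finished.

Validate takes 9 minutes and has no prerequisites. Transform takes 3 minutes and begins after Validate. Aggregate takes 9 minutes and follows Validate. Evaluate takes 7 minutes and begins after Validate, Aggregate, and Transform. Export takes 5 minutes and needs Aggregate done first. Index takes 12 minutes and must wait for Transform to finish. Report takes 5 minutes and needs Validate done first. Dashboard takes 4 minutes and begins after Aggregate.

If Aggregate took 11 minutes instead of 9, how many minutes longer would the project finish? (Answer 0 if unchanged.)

2

The binding path is Validate→Aggregate→Evaluate = 9+9+7 = 25; finish at 25 minutes.
Aggregate is on the critical path; changing it to 11 makes that path 27 minutes.
The critical path is still Validate→Aggregate→Evaluate; finish is now 27 minutes.
Change in finish: 27 − 25 = +2 minutes.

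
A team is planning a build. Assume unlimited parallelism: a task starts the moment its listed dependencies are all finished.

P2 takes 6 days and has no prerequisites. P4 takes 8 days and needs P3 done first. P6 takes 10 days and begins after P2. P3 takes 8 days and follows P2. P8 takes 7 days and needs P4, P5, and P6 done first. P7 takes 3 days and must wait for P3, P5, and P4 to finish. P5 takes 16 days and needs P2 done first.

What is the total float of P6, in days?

6

Critical path: P2→P3→P4→P8 = 6+8+8+7 = 29, so the finish is 29 days.
The longest chain containing P6 totals 23 days.
Slack of P6 = 12 − 6 = 6 days.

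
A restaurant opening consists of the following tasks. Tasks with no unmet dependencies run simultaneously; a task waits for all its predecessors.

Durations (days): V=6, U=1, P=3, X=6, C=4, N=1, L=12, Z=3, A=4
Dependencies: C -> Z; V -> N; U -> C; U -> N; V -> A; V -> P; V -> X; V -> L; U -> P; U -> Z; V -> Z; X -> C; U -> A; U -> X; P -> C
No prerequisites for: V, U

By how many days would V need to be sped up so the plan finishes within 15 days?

4

Current finish: 19 days; target: 15.
V is on every critical path, so each day cut from V cuts the finish by one (this holds down to a finish of 14).
Need 19 − 15 = 4 days off V → V becomes 2 days, finish becomes 15.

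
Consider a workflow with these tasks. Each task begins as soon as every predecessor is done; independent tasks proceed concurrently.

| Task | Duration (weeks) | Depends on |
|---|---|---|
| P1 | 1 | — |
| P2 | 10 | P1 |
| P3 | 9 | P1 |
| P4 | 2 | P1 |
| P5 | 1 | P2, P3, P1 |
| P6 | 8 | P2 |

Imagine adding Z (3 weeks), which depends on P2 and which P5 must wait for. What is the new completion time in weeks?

19

Originally the job takes 19 weeks.
With Z inserted, P5 now waits for max(P2, P3, P1, Z).
New critical path: P1→P2→P6 = 1+10+8 = 19 ⇒ 19 weeks.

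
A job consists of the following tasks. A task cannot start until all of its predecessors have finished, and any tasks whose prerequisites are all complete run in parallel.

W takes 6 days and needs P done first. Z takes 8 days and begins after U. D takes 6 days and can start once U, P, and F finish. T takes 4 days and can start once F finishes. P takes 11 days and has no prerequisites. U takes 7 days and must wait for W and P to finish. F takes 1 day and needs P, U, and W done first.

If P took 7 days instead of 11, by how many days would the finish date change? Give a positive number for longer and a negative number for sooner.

The binding path is P→W→U→Z = 11+6+7+8 = 32; finish at 32 days.
P lies on that path, so at 7 days the path becomes 28 days.
No other chain overtakes it, so the finish is 28 days.
Change in finish: 28 − 32 = -4 days.

-4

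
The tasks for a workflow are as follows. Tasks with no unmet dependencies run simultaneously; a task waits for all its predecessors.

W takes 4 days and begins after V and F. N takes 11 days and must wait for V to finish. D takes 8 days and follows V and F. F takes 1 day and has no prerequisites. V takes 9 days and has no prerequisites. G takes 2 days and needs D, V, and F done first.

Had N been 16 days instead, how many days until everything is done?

25

Actual critical path: V→N = 9+11 = 20 ⇒ 20 days.
N lies on that path, so at 16 days the path becomes 25 days.
No other chain overtakes it, so the finish is 25 days.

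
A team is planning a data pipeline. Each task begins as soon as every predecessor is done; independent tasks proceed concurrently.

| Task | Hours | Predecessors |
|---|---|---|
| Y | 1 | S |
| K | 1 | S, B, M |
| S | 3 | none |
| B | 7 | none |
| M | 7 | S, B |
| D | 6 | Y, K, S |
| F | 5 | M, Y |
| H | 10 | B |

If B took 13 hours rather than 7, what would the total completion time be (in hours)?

27

Baseline: B→M→K→D = 7+7+1+6 = 21 → 21 hours.
B is on the critical path; changing it to 13 makes that path 27 hours.
That remains the longest chain; total 27 hours.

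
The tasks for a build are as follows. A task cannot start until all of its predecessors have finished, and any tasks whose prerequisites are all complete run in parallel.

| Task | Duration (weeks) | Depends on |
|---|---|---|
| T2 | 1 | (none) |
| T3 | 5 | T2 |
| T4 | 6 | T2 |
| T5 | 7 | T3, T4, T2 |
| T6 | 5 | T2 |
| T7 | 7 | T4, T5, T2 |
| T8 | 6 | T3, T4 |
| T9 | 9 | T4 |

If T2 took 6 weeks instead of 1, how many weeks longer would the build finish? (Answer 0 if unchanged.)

As given, the longest chain is T2→T4→T5→T7 = 1+6+7+7 = 21, so the finish is 21 weeks.
Since T2 is critical, the +5 change carries straight to that chain (now 26 weeks).
No other chain overtakes it, so the finish is 26 weeks.
Change in finish: 26 − 21 = +5 weeks.

5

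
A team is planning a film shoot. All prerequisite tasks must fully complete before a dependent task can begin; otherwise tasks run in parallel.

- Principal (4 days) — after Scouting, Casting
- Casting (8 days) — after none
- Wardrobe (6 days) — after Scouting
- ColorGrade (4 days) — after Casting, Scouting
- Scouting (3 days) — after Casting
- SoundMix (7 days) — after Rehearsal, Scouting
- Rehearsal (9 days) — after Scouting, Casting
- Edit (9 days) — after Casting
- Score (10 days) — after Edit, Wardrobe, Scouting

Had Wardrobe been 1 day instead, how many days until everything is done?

As given, the longest chain is Casting→Scouting→Wardrobe→Score = 8+3+6+10 = 27, so the finish is 27 days.
Wardrobe is on the critical path; changing it to 1 makes that path 22 days.
The binding chain switches to Casting→Scouting→Rehearsal→SoundMix = 8+3+9+7 = 27; finish 27 days.

27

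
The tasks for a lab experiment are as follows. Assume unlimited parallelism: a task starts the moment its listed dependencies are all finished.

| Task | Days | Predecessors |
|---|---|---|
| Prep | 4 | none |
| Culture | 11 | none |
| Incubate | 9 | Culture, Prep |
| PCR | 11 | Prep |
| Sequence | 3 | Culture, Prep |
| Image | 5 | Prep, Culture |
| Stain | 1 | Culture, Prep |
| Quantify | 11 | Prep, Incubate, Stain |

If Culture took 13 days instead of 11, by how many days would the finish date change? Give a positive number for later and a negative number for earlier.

Baseline: Culture→Incubate→Quantify = 11+9+11 = 31 → 31 days.
Culture lies on that path, so at 13 days the path becomes 33 days.
The critical path is still Culture→Incubate→Quantify; finish is now 33 days.
Change in finish: 33 − 31 = +2 days.

2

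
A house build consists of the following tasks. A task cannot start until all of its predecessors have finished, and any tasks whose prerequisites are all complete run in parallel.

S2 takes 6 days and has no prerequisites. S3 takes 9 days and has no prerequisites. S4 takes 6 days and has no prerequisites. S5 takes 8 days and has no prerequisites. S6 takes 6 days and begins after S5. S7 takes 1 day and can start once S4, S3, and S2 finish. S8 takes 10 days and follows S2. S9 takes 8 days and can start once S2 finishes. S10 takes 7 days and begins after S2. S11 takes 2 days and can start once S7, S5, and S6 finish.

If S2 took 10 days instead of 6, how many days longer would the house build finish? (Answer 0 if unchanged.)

The binding path is S2→S8 = 6+10 = 16; finish at 16 days.
Since S2 is critical, the +4 change carries straight to that chain (now 20 days).
That remains the longest chain; total 20 days.
Change in finish: 20 − 16 = +4 days.

4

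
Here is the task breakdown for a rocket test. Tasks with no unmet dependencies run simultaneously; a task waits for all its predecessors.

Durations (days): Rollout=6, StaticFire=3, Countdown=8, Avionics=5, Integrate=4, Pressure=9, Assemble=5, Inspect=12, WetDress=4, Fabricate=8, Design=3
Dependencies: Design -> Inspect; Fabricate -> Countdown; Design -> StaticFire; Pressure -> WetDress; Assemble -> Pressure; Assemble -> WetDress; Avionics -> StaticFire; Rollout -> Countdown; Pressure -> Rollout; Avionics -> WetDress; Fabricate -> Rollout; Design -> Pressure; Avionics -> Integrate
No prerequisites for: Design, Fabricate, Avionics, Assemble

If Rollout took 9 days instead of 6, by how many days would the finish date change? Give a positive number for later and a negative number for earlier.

Critical path before the change: Assemble→Pressure→Rollout→Countdown = 5+9+6+8 = 28 giving 28 days.
Since Rollout is critical, the +3 change carries straight to that chain (now 31 days).
That remains the longest chain; total 31 days.
Change in finish: 31 − 28 = +3 days.

3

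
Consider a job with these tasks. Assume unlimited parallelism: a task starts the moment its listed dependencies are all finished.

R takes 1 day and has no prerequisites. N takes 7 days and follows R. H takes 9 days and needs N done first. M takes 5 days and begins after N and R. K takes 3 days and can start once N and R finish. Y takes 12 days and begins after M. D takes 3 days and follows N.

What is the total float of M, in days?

0

R→N→M→Y = 1+7+5+12 = 25 sets the makespan at 25 days.
Longest path through M: 25 days (earliest finish 13, latest finish 13).
Slack of M = 8 − 8 = 0 days.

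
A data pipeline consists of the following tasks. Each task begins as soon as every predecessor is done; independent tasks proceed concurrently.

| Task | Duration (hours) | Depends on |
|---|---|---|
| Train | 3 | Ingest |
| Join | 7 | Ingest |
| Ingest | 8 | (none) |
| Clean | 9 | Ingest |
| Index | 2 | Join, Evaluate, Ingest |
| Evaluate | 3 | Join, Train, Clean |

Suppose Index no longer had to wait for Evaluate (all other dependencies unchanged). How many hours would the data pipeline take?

20

With the dependency in place, Ingest→Clean→Evaluate→Index = 8+9+3+2 = 22 sets the finish at 22 hours.
Without Evaluate→Index, Index's earliest start moves from 20 to 15.
The longest chain is now Ingest→Clean→Evaluate = 8+9+3 = 20, so the data pipeline takes 20 hours.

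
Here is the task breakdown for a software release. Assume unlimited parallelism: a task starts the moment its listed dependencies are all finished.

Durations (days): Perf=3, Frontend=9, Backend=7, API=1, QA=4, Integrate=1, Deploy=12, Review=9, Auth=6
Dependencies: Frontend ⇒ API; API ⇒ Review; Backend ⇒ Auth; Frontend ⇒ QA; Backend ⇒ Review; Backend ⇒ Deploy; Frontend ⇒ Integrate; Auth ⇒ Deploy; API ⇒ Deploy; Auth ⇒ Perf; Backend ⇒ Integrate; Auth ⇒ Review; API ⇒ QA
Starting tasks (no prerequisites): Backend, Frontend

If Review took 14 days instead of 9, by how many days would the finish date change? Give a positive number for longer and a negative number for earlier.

2

As given, the longest chain is Backend→Auth→Deploy = 7+6+12 = 25, so the finish is 25 days.
Review has 3 days of float (longest path through it is 22).
Now Backend→Auth→Review = 7+6+14 = 27 is longest, so the finish becomes 27 days.
Change in finish: 27 − 25 = +2 days.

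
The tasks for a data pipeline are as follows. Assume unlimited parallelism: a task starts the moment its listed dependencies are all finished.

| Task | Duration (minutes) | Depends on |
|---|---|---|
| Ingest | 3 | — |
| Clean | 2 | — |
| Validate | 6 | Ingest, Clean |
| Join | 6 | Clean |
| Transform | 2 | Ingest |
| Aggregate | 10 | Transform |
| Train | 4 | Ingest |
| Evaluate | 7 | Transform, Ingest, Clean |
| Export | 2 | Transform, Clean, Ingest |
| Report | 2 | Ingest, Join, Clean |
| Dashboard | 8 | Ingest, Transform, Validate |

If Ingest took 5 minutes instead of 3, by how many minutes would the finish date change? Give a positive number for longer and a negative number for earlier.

2

The binding path is Ingest→Validate→Dashboard = 3+6+8 = 17; finish at 17 minutes.
Ingest is on the critical path; changing it to 5 makes that path 19 minutes.
That remains the longest chain; total 19 minutes.
Change in finish: 19 − 17 = +2 minutes.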